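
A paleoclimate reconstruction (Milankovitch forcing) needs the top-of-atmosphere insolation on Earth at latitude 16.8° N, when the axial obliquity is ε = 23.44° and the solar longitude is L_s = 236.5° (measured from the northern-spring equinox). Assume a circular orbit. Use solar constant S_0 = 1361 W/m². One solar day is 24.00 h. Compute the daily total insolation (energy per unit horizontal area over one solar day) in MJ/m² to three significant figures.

28.4 MJ/m²

Solar declination: sin δ = sin ε · sin L_s = sin 23.44° × sin 236.5° = -0.33171, so δ = -19.373°.
cos h₀ = −tan(+16.8°) tan(-19.373°) = 0.1062, h₀ = 1.4644 rad.
Bracket: h₀ sin ϕ sin δ + cos ϕ cos δ sin h₀ = 1.4644×0.28903×-0.33171 + 0.95732×0.94338×0.99435 = -0.140398 + 0.898014 = 0.757616.
Q̄ = (S_0/π) × [bracket] = (1361/π) × 0.757616 = 328.21 W/m².
Daily total = Q̄ × 24.00 h × 3600 s/h = 328.21 × 24.00 × 3600 / 10⁶ = 28.36 MJ/m².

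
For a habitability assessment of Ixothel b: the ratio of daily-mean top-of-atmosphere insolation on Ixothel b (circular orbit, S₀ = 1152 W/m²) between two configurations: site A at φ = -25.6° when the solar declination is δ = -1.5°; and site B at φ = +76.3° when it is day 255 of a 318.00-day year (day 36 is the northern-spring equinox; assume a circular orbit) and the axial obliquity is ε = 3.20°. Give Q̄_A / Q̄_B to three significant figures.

— Configuration A (φ=-25.6°):
cos H₀ = −tan(-25.6°) tan(-1.500°) = -0.0125, H₀ = 1.5833 rad.
Bracket: H₀ sin φ sin δ + cos φ cos δ sin H₀ = 1.5833×-0.43209×-0.02618 + 0.90183×0.99966×0.99992 = 0.017910 + 0.901451 = 0.919361.
Q̄ = (S₀/π) × [bracket] = (1152/π) × 0.919361 = 337.12 W/m².
— Configuration B (φ=+76.3°):
Solar longitude: λ_s = 360° × (255 − 36)/318.00 = 247.925°.
sin δ = sin 3.20° × sin 247.925° = -0.05173, so δ = -2.965°.
cos H₀ = −tan(+76.3°) tan(-2.965°) = 0.2125, H₀ = 1.3567 rad.
Bracket: H₀ sin φ sin δ + cos φ cos δ sin H₀ = 1.3567×0.97155×-0.05173 + 0.23684×0.99866×0.97716 = -0.068185 + 0.231120 = 0.162935.
Q̄ = (S₀/π) × [bracket] = (1152/π) × 0.162935 = 59.747 W/m².
Ratio Q̄_A / Q̄_B = 337.12 / 59.747 = 5.642.

Q̄_A / Q̄_B ≈ 5.64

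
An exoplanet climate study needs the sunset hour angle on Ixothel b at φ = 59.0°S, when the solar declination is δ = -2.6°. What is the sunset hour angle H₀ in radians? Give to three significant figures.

cos H₀ = −tan φ · tan δ = −tan(-59.0°) × tan(-2.600°) = -0.0756, so H₀ = 1.6464 rad = 94.33°.

H₀ = 1.65 rad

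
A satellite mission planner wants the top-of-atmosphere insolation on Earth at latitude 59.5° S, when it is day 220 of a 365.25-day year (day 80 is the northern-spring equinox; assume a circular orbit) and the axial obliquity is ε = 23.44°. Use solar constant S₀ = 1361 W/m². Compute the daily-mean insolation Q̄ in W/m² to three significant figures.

Solar longitude: λ_s = 360° × (220 − 80)/365.25 = 137.988°.
sin δ = sin 23.44° × sin 137.988° = 0.26624, so δ = +15.440°.
cos H₀ = −tan(-59.5°) tan(+15.440°) = 0.4689, H₀ = 1.0827 rad.
Bracket: H₀ sin φ sin δ + cos φ cos δ sin H₀ = 1.0827×-0.86163×0.26624 + 0.50754×0.96391×0.88325 = -0.248372 + 0.432106 = 0.183734.
Q̄ = (S₀/π) × [bracket] = (1361/π) × 0.183734 = 79.60 W/m².

Q̄ ≈ 79.6 W/m²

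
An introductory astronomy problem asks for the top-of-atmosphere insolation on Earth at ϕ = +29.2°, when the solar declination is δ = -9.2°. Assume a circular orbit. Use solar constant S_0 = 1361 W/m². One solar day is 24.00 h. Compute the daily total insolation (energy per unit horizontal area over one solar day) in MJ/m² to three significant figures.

27.8 MJ/m²

cos h₀ = −tan(+29.2°) tan(-9.200°) = 0.0905, h₀ = 1.4802 rad.
Bracket: h₀ sin ϕ sin δ + cos ϕ cos δ sin h₀ = 1.4802×0.48786×-0.15988 + 0.87292×0.98714×0.99589 = -0.115454 + 0.858153 = 0.742699.
Q̄ = (S_0/π) × [bracket] = (1361/π) × 0.742699 = 321.75 W/m².
Daily total = Q̄ × 24.00 h × 3600 s/h = 321.75 × 24.00 × 3600 / 10⁶ = 27.80 MJ/m².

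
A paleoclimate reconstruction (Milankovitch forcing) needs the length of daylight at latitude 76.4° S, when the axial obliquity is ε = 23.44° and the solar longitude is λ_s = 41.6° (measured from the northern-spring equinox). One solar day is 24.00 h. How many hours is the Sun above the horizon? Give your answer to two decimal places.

Solar declination: sin δ = sin ε · sin λ_s = sin 23.44° × sin 41.6° = 0.26410, so δ = +15.314°.
cos H₀ = −tan φ · tan δ = 1.1319 ≥ 1, so the Sun never rises (polar night) and H₀ = 0.
Daylight = 2H₀/(2π) × 24.00 h = (0.0000/π) × 24.00 = 0.00 h.

0.00 h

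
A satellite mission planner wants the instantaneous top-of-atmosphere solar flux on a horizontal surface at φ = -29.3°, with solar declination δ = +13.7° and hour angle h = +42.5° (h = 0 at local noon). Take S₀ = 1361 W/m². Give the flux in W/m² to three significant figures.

cos θ_z = sin φ sin δ + cos φ cos δ cos h = -0.115904 + 0.624664 = 0.508760.
Flux = S₀ · cos θ_z = 1361 × 0.508760 = 692.4 W/m².

692 W/m²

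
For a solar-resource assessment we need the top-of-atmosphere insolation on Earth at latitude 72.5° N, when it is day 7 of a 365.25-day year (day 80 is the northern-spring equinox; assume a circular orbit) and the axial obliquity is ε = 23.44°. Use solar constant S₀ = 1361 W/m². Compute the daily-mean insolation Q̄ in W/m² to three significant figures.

Solar longitude: λ_s = 360° × (7 − 80)/365.25 = -71.951°, i.e. -71.951° + 360° = 288.049°.
sin δ = sin 23.44° × sin 288.049° = -0.37821, so δ = -22.223°.
cos H₀ = −tan(+72.5°) tan(-22.223°) = 1.2958 ≥ 1 ⇒ polar night, H₀ = 0 and Q̄ = 0.

Q̄ ≈ 0.00 W/m²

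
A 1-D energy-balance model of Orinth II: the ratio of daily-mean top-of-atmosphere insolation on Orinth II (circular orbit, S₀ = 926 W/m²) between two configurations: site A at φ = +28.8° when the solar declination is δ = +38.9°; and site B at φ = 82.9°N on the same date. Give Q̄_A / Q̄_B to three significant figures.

— Configuration A (φ=+28.8°):
cos H₀ = −tan(+28.8°) tan(+38.900°) = -0.4436, H₀ = 2.0304 rad.
Bracket: H₀ sin φ sin δ + cos φ cos δ sin H₀ = 2.0304×0.48175×0.62796 + 0.87631×0.77824×0.89623 = 0.614236 + 0.611210 = 1.225446.
Q̄ = (S₀/π) × [bracket] = (926/π) × 1.225446 = 361.21 W/m².
— Configuration B (φ=+82.9°):
cos H₀ = −tan(+82.9°) tan(+38.900°) = -6.4782 ≤ −1 ⇒ polar day, H₀ = π.
Bracket: H₀ sin φ sin δ + cos φ cos δ sin H₀ = 3.1416×0.99233×0.62796 + 0.12360×0.77824×0.00000 = 1.957668 + 0.000000 = 1.957668.
Q̄ = (S₀/π) × [bracket] = (926/π) × 1.957668 = 577.03 W/m².
Ratio Q̄_A / Q̄_B = 361.21 / 577.03 = 0.6260.

Q̄_A / Q̄_B ≈ 0.626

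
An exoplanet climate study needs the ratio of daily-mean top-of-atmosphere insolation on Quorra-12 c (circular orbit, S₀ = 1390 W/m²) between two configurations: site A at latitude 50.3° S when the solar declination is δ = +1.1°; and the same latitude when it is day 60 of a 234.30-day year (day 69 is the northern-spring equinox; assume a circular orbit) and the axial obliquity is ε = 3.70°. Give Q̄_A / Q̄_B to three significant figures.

Q̄_A / Q̄_B ≈ 0.936

— Configuration A (φ=-50.3°):
cos H₀ = −tan(-50.3°) tan(+1.100°) = 0.0231, H₀ = 1.5477 rad.
Bracket: H₀ sin φ sin δ + cos φ cos δ sin H₀ = 1.5477×-0.76940×0.01920 + 0.63877×0.99982×0.99973 = -0.022863 + 0.638483 = 0.615620.
Q̄ = (S₀/π) × [bracket] = (1390/π) × 0.615620 = 272.38 W/m².
— Configuration B (φ=-50.3°):
Solar longitude: λ_s = 360° × (60 − 69)/234.30 = -13.828°, i.e. -13.828° + 360° = 346.172°.
sin δ = sin 3.70° × sin 346.172° = -0.01542, so δ = -0.884°.
cos H₀ = −tan(-50.3°) tan(-0.884°) = -0.0186, H₀ = 1.5894 rad.
Bracket: H₀ sin φ sin δ + cos φ cos δ sin H₀ = 1.5894×-0.76940×-0.01542 + 0.63877×0.99988×0.99983 = 0.018857 + 0.638585 = 0.657442.
Q̄ = (S₀/π) × [bracket] = (1390/π) × 0.657442 = 290.89 W/m².
Ratio Q̄_A / Q̄_B = 272.38 / 290.89 = 0.9364.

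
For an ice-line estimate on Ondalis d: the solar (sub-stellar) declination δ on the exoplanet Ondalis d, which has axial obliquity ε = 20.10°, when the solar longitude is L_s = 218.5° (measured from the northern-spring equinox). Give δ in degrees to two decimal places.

sin δ = sin ε · sin L_s = sin 20.10° × sin 218.5° = -0.213933.
δ = arcsin(-0.213933) = -12.35°.

δ = -12.35°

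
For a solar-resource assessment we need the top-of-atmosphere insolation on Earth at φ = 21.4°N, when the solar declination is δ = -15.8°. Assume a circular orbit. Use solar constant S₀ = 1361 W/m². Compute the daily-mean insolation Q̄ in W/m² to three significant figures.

Q̄ ≈ 323 W/m²

cos H₀ = −tan(+21.4°) tan(-15.800°) = 0.1109, H₀ = 1.4597 rad.
Bracket: H₀ sin φ sin δ + cos φ cos δ sin H₀ = 1.4597×0.36488×-0.27228 + 0.93106×0.96222×0.99383 = -0.145021 + 0.890357 = 0.745336.
Q̄ = (S₀/π) × [bracket] = (1361/π) × 0.745336 = 322.9 W/m².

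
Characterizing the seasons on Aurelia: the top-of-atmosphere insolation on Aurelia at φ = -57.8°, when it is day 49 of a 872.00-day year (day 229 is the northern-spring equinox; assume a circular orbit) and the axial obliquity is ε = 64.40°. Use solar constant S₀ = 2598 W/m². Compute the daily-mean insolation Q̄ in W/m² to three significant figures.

Q̄ ≈ 1.91e+03 W/m²

Solar longitude: λ_s = 360° × (49 − 229)/872.00 = -74.312°, i.e. -74.312° + 360° = 285.688°.
sin δ = sin 64.40° × sin 285.688° = -0.86824, so δ = -60.254°.
cos H₀ = −tan(-57.8°) tan(-60.254°) = -2.7789 ≤ −1 ⇒ polar day, H₀ = π.
Bracket: H₀ sin φ sin δ + cos φ cos δ sin H₀ = 3.1416×-0.84619×-0.86824 + 0.53288×0.49615×0.00000 = 2.308121 + 0.000000 = 2.308121.
Q̄ = (S₀/π) × [bracket] = (2598/π) × 2.308121 = 1909 W/m².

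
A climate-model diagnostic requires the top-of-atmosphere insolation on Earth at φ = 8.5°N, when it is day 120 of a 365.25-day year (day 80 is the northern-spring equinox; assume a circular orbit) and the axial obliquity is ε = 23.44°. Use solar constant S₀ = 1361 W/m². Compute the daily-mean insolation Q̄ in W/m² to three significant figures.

Solar longitude: λ_s = 360° × (120 − 80)/365.25 = 39.425°.
sin δ = sin 23.44° × sin 39.425° = 0.25262, so δ = +14.633°.
cos H₀ = −tan(+8.5°) tan(+14.633°) = -0.0390, H₀ = 1.6098 rad.
Bracket: H₀ sin φ sin δ + cos φ cos δ sin H₀ = 1.6098×0.14781×0.25262 + 0.98902×0.96756×0.99924 = 0.060110 + 0.956209 = 1.016319.
Q̄ = (S₀/π) × [bracket] = (1361/π) × 1.016319 = 440.3 W/m².

Q̄ ≈ 440 W/m²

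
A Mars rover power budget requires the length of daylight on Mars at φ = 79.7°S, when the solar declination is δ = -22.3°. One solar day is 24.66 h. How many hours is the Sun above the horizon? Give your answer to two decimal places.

Sunrise equation: cos H₀ = −tan φ · tan δ = -2.2568 ≤ −1, so the Sun never sets (polar day) and H₀ = π.
Daylight = 2H₀/(2π) × 24.66 h = (3.1416/π) × 24.66 = 24.66 h.

24.66 h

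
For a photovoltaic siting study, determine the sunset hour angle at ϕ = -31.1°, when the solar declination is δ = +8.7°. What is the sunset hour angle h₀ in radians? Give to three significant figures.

cos h₀ = −tan ϕ · tan δ = −tan(-31.1°) × tan(+8.700°) = 0.0923, so h₀ = 1.4784 rad = 84.70°.

h₀ = 1.48 rad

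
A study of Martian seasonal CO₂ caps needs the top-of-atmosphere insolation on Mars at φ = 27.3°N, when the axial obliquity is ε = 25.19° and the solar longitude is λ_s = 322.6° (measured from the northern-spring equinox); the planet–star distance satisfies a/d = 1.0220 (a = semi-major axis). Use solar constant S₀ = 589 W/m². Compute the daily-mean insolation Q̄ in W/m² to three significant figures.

Q̄ ≈ 133 W/m²

Solar declination: sin δ = sin ε · sin λ_s = sin 25.19° × sin 322.6° = -0.25851, so δ = -14.982°.
cos H₀ = −tan(+27.3°) tan(-14.982°) = 0.1381, H₀ = 1.4322 rad.
Bracket: H₀ sin φ sin δ + cos φ cos δ sin H₀ = 1.4322×0.45865×-0.25851 + 0.88862×0.96601×0.99042 = -0.169810 + 0.850192 = 0.680382.
Inverse-square distance factor (a/d)² = 1.0220² = 1.044484.
Q̄ = (S₀/π) × 1.044484 × [bracket] = (589/π) × 1.044484 × 0.680382 = 133.2 W/m².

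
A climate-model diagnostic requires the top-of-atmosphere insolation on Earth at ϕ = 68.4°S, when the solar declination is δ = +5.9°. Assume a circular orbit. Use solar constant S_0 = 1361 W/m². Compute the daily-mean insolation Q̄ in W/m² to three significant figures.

cos h₀ = −tan(-68.4°) tan(+5.900°) = 0.2610, h₀ = 1.3067 rad.
Bracket: h₀ sin ϕ sin δ + cos ϕ cos δ sin h₀ = 1.3067×-0.92978×0.10279 + 0.36812×0.99470×0.96534 = -0.124884 + 0.353478 = 0.228594.
Q̄ = (S_0/π) × [bracket] = (1361/π) × 0.228594 = 99.03 W/m².

Q̄ ≈ 99.0 W/m²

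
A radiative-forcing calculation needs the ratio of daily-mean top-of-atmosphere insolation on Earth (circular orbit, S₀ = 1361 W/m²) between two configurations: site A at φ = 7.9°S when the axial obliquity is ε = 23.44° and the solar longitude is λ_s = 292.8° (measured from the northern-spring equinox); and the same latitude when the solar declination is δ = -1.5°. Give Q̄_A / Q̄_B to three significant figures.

Q̄_A / Q̄_B ≈ 1.01

— Configuration A (φ=-7.9°):
Solar declination: sin δ = sin ε · sin λ_s = sin 23.44° × sin 292.8° = -0.36671, so δ = -21.513°.
cos H₀ = −tan(-7.9°) tan(-21.513°) = -0.0547, H₀ = 1.6255 rad.
Bracket: H₀ sin φ sin δ + cos φ cos δ sin H₀ = 1.6255×-0.13744×-0.36671 + 0.99051×0.93034×0.99850 = 0.081926 + 0.920129 = 1.002055.
Q̄ = (S₀/π) × [bracket] = (1361/π) × 1.002055 = 434.11 W/m².
— Configuration B (φ=-7.9°):
cos H₀ = −tan(-7.9°) tan(-1.500°) = -0.0036, H₀ = 1.5744 rad.
Bracket: H₀ sin φ sin δ + cos φ cos δ sin H₀ = 1.5744×-0.13744×-0.02618 + 0.99051×0.99966×0.99999 = 0.005665 + 0.990163 = 0.995828.
Q̄ = (S₀/π) × [bracket] = (1361/π) × 0.995828 = 431.41 W/m².
Ratio Q̄_A / Q̄_B = 434.11 / 431.41 = 1.006.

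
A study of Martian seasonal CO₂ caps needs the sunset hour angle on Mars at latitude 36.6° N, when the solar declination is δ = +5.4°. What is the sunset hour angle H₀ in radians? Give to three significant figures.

H₀ = 1.64 rad

cos H₀ = −tan φ · tan δ = −tan(+36.6°) × tan(+5.400°) = -0.0702, so H₀ = 1.6411 rad = 94.03°.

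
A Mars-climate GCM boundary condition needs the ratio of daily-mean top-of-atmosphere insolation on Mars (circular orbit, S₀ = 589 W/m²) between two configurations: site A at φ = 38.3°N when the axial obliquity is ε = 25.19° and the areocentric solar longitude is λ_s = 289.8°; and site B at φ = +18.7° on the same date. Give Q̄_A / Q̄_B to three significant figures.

— Configuration A (φ=+38.3°):
sin δ = sin 25.19° × sin 289.8° = -0.40046, so δ = -23.607°.
cos H₀ = −tan(+38.3°) tan(-23.607°) = 0.3451, H₀ = 1.2184 rad.
Bracket: H₀ sin φ sin δ + cos φ cos δ sin H₀ = 1.2184×0.61978×-0.40046 + 0.78478×0.91631×0.93855 = -0.302403 + 0.674913 = 0.372510.
Q̄ = (S₀/π) × [bracket] = (589/π) × 0.372510 = 69.840 W/m².
— Configuration B (φ=+18.7°):
cos H₀ = −tan(+18.7°) tan(-23.607°) = 0.1479, H₀ = 1.4223 rad.
Bracket: H₀ sin φ sin δ + cos φ cos δ sin H₀ = 1.4223×0.32061×-0.40046 + 0.94721×0.91631×0.98900 = -0.182611 + 0.858391 = 0.675780.
Q̄ = (S₀/π) × [bracket] = (589/π) × 0.675780 = 126.70 W/m².
Ratio Q̄_A / Q̄_B = 69.840 / 126.70 = 0.5512.

Q̄_A / Q̄_B ≈ 0.551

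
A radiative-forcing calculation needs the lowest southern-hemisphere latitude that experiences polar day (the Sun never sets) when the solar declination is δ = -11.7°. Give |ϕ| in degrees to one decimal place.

Polar day requires cos h₀ = −tan ϕ tan δ ≤ −1, i.e. tan ϕ tan δ ≥ 1.
The boundary is |tan ϕ| · |tan δ| = 1, so |ϕ| = 90° − |δ| = 90° − 11.7° = 78.3° in the southern hemisphere.

|ϕ| = 78.3°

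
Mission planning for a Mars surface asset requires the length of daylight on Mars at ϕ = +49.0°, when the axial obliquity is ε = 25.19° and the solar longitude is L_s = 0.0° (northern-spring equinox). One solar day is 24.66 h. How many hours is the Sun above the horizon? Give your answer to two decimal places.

12.33 h

Solar declination: sin δ = sin ε · sin L_s = sin 25.19° × sin 0.0° = 0.00000, so δ = +0.000°.
cos h₀ = −tan ϕ · tan δ = −tan(+49.0°) × tan(+0.000°) = -0.0000, so h₀ = 1.5708 rad = 90.00°.
Daylight = 2h₀/(2π) × 24.66 h = (1.5708/π) × 24.66 = 12.33 h.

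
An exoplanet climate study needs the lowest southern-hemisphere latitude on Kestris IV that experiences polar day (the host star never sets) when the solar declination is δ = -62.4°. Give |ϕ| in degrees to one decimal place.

|ϕ| = 27.6°

Polar day requires cos h₀ = −tan ϕ tan δ ≤ −1, i.e. tan ϕ tan δ ≥ 1.
The boundary is |tan ϕ| · |tan δ| = 1, so |ϕ| = 90° − |δ| = 90° − 62.4° = 27.6° in the southern hemisphere.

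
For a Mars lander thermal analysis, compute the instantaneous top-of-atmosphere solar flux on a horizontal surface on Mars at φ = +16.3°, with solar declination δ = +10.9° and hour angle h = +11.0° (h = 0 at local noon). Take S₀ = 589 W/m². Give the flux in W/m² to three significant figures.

576 W/m²

cos θ_z = sin φ sin δ + cos φ cos δ cos h = 0.053073 + 0.925173 = 0.978246.
Flux = S₀ · cos θ_z = 589 × 0.978246 = 576.2 W/m².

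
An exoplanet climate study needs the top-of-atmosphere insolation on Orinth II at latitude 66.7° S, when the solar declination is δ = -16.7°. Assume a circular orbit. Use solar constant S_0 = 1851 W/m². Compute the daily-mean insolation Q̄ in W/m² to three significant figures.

Q̄ ≈ 524 W/m²

cos h₀ = −tan(-66.7°) tan(-16.700°) = -0.6966, h₀ = 2.3415 rad.
Bracket: h₀ sin ϕ sin δ + cos ϕ cos δ sin h₀ = 2.3415×-0.91845×-0.28736 + 0.39555×0.95782×0.71743 = 0.617982 + 0.271810 = 0.889792.
Q̄ = (S_0/π) × [bracket] = (1851/π) × 0.889792 = 524.3 W/m².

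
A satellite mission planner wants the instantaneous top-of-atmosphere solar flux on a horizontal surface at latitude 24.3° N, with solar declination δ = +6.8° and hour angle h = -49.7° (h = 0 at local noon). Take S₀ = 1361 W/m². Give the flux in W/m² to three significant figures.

cos θ_z = sin φ sin δ + cos φ cos δ cos h = 0.048725 + 0.585340 = 0.634065.
Flux = S₀ · cos θ_z = 1361 × 0.634065 = 863.0 W/m².

863 W/m²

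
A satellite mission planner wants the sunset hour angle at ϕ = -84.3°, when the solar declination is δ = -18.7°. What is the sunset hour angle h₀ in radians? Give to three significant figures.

Sunrise equation: cos h₀ = −tan ϕ · tan δ = -3.3911 ≤ −1, so the Sun never sets (polar day) and h₀ = π.

h₀ = 3.14 rad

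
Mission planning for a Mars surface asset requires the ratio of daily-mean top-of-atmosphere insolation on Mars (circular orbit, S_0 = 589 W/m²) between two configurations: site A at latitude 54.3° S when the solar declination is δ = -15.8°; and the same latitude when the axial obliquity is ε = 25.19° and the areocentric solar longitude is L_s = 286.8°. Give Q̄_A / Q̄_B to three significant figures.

— Configuration A (ϕ=-54.3°):
cos h₀ = −tan(-54.3°) tan(-15.800°) = -0.3938, h₀ = 1.9756 rad.
Bracket: h₀ sin ϕ sin δ + cos ϕ cos δ sin h₀ = 1.9756×-0.81208×-0.27228 + 0.58354×0.96222×0.91920 = 0.436831 + 0.516125 = 0.952956.
Q̄ = (S_0/π) × [bracket] = (589/π) × 0.952956 = 178.66 W/m².
— Configuration B (ϕ=-54.3°):
sin δ = sin 25.19° × sin 286.8° = -0.40746, so δ = -24.045°.
cos h₀ = −tan(-54.3°) tan(-24.045°) = -0.6209, h₀ = 2.2407 rad.
Bracket: h₀ sin ϕ sin δ + cos ϕ cos δ sin h₀ = 2.2407×-0.81208×-0.40746 + 0.58354×0.91323×0.78388 = 0.741425 + 0.417735 = 1.159160.
Q̄ = (S_0/π) × [bracket] = (589/π) × 1.159160 = 217.32 W/m².
Ratio Q̄_A / Q̄_B = 178.66 / 217.32 = 0.8221.

Q̄_A / Q̄_B ≈ 0.822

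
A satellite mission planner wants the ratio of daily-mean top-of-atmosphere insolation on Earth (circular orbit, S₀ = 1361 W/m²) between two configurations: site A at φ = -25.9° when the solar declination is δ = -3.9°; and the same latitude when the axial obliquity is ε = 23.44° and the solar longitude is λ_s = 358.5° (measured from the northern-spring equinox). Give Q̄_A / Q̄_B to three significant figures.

Q̄_A / Q̄_B ≈ 1.04

— Configuration A (φ=-25.9°):
cos H₀ = −tan(-25.9°) tan(-3.900°) = -0.0331, H₀ = 1.6039 rad.
Bracket: H₀ sin φ sin δ + cos φ cos δ sin H₀ = 1.6039×-0.43680×-0.06802 + 0.89956×0.99768×0.99945 = 0.047654 + 0.896979 = 0.944633.
Q̄ = (S₀/π) × [bracket] = (1361/π) × 0.944633 = 409.23 W/m².
— Configuration B (φ=-25.9°):
Solar declination: sin δ = sin ε · sin λ_s = sin 23.44° × sin 358.5° = -0.01041, so δ = -0.597°.
cos H₀ = −tan(-25.9°) tan(-0.597°) = -0.0051, H₀ = 1.5759 rad.
Bracket: H₀ sin φ sin δ + cos φ cos δ sin H₀ = 1.5759×-0.43680×-0.01041 + 0.89956×0.99995×0.99999 = 0.007166 + 0.899506 = 0.906672.
Q̄ = (S₀/π) × [bracket] = (1361/π) × 0.906672 = 392.79 W/m².
Ratio Q̄_A / Q̄_B = 409.23 / 392.79 = 1.042.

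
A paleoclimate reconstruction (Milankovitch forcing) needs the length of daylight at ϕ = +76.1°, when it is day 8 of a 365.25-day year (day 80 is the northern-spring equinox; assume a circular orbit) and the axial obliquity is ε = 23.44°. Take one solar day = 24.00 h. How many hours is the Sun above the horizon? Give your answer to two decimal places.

0.00 h

Solar longitude: L_s = 360° × (8 − 80)/365.25 = -70.965°, i.e. -70.965° + 360° = 289.035°.
sin δ = sin 23.44° × sin 289.035° = -0.37604, so δ = -22.088°.
cos h₀ = −tan ϕ · tan δ = 1.6399 ≥ 1, so the Sun never rises (polar night) and h₀ = 0.
Daylight = 2h₀/(2π) × 24.00 h = (0.0000/π) × 24.00 = 0.00 h.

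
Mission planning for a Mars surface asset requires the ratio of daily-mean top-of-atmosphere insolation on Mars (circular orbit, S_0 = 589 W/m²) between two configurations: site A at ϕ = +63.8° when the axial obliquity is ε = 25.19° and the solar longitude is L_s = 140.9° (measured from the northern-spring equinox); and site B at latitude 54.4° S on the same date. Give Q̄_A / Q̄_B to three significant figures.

Q̄_A / Q̄_B ≈ 3.35

— Configuration A (ϕ=+63.8°):
Solar declination: sin δ = sin ε · sin L_s = sin 25.19° × sin 140.9° = 0.26843, so δ = +15.571°.
cos h₀ = −tan(+63.8°) tan(+15.571°) = -0.5663, h₀ = 2.1728 rad.
Bracket: h₀ sin ϕ sin δ + cos ϕ cos δ sin h₀ = 2.1728×0.89726×0.26843 + 0.44151×0.96330×0.82420 = 0.523322 + 0.350538 = 0.873860.
Q̄ = (S_0/π) × [bracket] = (589/π) × 0.873860 = 163.84 W/m².
— Configuration B (ϕ=-54.4°):
cos h₀ = −tan(-54.4°) tan(+15.571°) = 0.3892, h₀ = 1.1710 rad.
Bracket: h₀ sin ϕ sin δ + cos ϕ cos δ sin h₀ = 1.1710×-0.81310×0.26843 + 0.58212×0.96330×0.92114 = -0.255583 + 0.516535 = 0.260952.
Q̄ = (S_0/π) × [bracket] = (589/π) × 0.260952 = 48.924 W/m².
Ratio Q̄_A / Q̄_B = 163.84 / 48.924 = 3.349.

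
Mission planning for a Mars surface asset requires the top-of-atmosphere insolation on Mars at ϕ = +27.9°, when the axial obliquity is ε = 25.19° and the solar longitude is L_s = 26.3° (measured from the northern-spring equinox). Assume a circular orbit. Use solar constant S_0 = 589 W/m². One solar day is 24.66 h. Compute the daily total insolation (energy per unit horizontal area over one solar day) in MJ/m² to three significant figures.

16.8 MJ/m²

Solar declination: sin δ = sin ε · sin L_s = sin 25.19° × sin 26.3° = 0.18858, so δ = +10.870°.
cos h₀ = −tan(+27.9°) tan(+10.870°) = -0.1017, h₀ = 1.6726 rad.
Bracket: h₀ sin ϕ sin δ + cos ϕ cos δ sin h₀ = 1.6726×0.46793×0.18858 + 0.88377×0.98206×0.99482 = 0.147594 + 0.863419 = 1.011013.
Q̄ = (S_0/π) × [bracket] = (589/π) × 1.011013 = 189.55 W/m².
Daily total = Q̄ × 24.66 h × 3600 s/h = 189.55 × 24.66 × 3600 / 10⁶ = 16.83 MJ/m².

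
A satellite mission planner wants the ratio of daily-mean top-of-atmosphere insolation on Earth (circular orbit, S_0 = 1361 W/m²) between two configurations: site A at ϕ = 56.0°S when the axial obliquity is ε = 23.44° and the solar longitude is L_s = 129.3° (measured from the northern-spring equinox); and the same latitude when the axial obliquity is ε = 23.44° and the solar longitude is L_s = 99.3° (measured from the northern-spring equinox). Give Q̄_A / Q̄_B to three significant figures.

— Configuration A (ϕ=-56.0°):
Solar declination: sin δ = sin ε · sin L_s = sin 23.44° × sin 129.3° = 0.30782, so δ = +17.928°.
cos h₀ = −tan(-56.0°) tan(+17.928°) = 0.4797, h₀ = 1.0705 rad.
Bracket: h₀ sin ϕ sin δ + cos ϕ cos δ sin h₀ = 1.0705×-0.82904×0.30782 + 0.55919×0.95144×0.87745 = -0.273186 + 0.466835 = 0.193649.
Q̄ = (S_0/π) × [bracket] = (1361/π) × 0.193649 = 83.893 W/m².
— Configuration B (ϕ=-56.0°):
Solar declination: sin δ = sin ε · sin L_s = sin 23.44° × sin 99.3° = 0.39256, so δ = +23.114°.
cos h₀ = −tan(-56.0°) tan(+23.114°) = 0.6328, h₀ = 0.8856 rad.
Bracket: h₀ sin ϕ sin δ + cos ϕ cos δ sin h₀ = 0.8856×-0.82904×0.39256 + 0.55919×0.91973×0.77432 = -0.288217 + 0.398236 = 0.110019.
Q̄ = (S_0/π) × [bracket] = (1361/π) × 0.110019 = 47.662 W/m².
Ratio Q̄_A / Q̄_B = 83.893 / 47.662 = 1.760.

Q̄_A / Q̄_B ≈ 1.76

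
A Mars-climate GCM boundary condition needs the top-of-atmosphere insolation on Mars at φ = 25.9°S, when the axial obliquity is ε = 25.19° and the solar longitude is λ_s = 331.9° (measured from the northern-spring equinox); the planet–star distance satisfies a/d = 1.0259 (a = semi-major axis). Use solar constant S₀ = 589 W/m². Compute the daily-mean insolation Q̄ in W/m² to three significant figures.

Q̄ ≈ 202 W/m²

Solar declination: sin δ = sin ε · sin λ_s = sin 25.19° × sin 331.9° = -0.20047, so δ = -11.565°.
cos H₀ = −tan(-25.9°) tan(-11.565°) = -0.0994, H₀ = 1.6703 rad.
Bracket: H₀ sin φ sin δ + cos φ cos δ sin H₀ = 1.6703×-0.43680×-0.20047 + 0.89956×0.97970×0.99505 = 0.146260 + 0.876937 = 1.023197.
Inverse-square distance factor (a/d)² = 1.0259² = 1.052471.
Q̄ = (S₀/π) × 1.052471 × [bracket] = (589/π) × 1.052471 × 1.023197 = 201.9 W/m².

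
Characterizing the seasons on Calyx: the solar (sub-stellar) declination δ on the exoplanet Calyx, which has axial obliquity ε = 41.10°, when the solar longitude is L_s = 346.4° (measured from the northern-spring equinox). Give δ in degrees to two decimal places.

δ = -8.89°

sin δ = sin ε · sin L_s = sin 41.10° × sin 346.4° = -0.154577.
δ = arcsin(-0.154577) = -8.89°.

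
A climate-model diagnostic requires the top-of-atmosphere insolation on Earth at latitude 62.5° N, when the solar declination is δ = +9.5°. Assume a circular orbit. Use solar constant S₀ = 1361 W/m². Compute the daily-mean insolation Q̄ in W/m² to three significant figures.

Q̄ ≈ 307 W/m²

cos H₀ = −tan(+62.5°) tan(+9.500°) = -0.3215, H₀ = 1.8981 rad.
Bracket: H₀ sin φ sin δ + cos φ cos δ sin H₀ = 1.8981×0.88701×0.16505 + 0.46175×0.98629×0.94692 = 0.277884 + 0.431246 = 0.709130.
Q̄ = (S₀/π) × [bracket] = (1361/π) × 0.709130 = 307.2 W/m².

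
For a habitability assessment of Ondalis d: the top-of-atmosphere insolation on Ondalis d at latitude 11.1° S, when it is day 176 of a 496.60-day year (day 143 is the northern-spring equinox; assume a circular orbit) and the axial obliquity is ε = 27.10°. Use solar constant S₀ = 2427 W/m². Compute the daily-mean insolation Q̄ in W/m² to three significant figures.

Solar longitude: λ_s = 360° × (176 − 143)/496.60 = 23.923°.
sin δ = sin 27.10° × sin 23.923° = 0.18472, so δ = +10.645°.
cos H₀ = −tan(-11.1°) tan(+10.645°) = 0.0369, H₀ = 1.5339 rad.
Bracket: H₀ sin φ sin δ + cos φ cos δ sin H₀ = 1.5339×-0.19252×0.18472 + 0.98129×0.98279×0.99932 = -0.054549 + 0.963746 = 0.909197.
Q̄ = (S₀/π) × [bracket] = (2427/π) × 0.909197 = 702.4 W/m².

Q̄ ≈ 702 W/m²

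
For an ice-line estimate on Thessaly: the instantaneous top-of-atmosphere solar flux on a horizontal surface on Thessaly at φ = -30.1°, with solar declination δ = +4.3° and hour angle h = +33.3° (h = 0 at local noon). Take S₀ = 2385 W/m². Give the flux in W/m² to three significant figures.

1.63e+03 W/m²

cos θ_z = sin φ sin δ + cos φ cos δ cos h = -0.037603 + 0.721064 = 0.683461.
Flux = S₀ · cos θ_z = 2385 × 0.683461 = 1630 W/m².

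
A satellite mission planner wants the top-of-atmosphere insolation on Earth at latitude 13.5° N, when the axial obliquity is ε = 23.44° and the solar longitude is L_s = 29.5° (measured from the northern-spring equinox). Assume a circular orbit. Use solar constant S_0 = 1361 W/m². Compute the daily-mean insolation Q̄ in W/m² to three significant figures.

Q̄ ≈ 445 W/m²

Solar declination: sin δ = sin ε · sin L_s = sin 23.44° × sin 29.5° = 0.19588, so δ = +11.296°.
cos h₀ = −tan(+13.5°) tan(+11.296°) = -0.0480, h₀ = 1.6188 rad.
Bracket: h₀ sin ϕ sin δ + cos ϕ cos δ sin h₀ = 1.6188×0.23345×0.19588 + 0.97237×0.98063×0.99885 = 0.074025 + 0.952439 = 1.026464.
Q̄ = (S_0/π) × [bracket] = (1361/π) × 1.026464 = 444.7 W/m².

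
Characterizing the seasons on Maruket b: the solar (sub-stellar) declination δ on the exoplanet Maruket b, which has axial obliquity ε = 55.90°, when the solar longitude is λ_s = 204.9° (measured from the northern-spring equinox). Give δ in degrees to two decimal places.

δ = -20.40°

sin δ = sin ε · sin λ_s = sin 55.90° × sin 204.9° = -0.348643.
δ = arcsin(-0.348643) = -20.40°.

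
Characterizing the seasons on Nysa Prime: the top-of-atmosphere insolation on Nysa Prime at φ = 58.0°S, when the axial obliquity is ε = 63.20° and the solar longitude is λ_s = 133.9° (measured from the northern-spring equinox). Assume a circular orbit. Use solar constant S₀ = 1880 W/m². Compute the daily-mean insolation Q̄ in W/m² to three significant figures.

Q̄ ≈ 0.00 W/m²

Solar declination: sin δ = sin ε · sin λ_s = sin 63.20° × sin 133.9° = 0.64315, so δ = +40.027°.
cos H₀ = −tan(-58.0°) tan(+40.027°) = 1.3441 ≥ 1 ⇒ polar night, H₀ = 0 and Q̄ = 0.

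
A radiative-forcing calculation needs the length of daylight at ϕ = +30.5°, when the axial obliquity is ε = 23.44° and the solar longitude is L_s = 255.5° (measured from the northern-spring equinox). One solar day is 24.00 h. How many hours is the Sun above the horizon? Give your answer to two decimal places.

Solar declination: sin δ = sin ε · sin L_s = sin 23.44° × sin 255.5° = -0.38512, so δ = -22.651°.
cos h₀ = −tan ϕ · tan δ = −tan(+30.5°) × tan(-22.651°) = 0.2458, so h₀ = 1.3224 rad = 75.77°.
Daylight = 2h₀/(2π) × 24.00 h = (1.3224/π) × 24.00 = 10.10 h.

10.10 h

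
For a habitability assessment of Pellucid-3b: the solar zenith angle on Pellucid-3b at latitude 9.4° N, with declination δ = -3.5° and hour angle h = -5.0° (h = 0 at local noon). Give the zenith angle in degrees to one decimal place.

θ_z = 13.8°

cos θ_z = sin φ sin δ + cos φ cos δ cos h = -0.009971 + 0.980985 = 0.971014.
θ_z = arccos(0.971014) = 13.8°.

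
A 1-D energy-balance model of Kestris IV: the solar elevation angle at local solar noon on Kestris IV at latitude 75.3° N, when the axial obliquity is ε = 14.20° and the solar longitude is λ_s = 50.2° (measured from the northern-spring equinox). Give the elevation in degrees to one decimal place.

Solar declination: sin δ = sin ε · sin λ_s = sin 14.20° × sin 50.2° = 0.18847, so δ = +10.863°.
At local noon the hour angle is zero, so the zenith angle equals |φ − δ| = |+75.3° − (+10.863°)| = 64.437°.
Elevation = 90° − 64.437° = 25.6°.

25.6°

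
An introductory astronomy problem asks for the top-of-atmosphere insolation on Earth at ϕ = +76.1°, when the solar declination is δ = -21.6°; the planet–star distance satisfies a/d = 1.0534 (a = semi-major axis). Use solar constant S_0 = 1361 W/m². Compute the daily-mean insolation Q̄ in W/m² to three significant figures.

Q̄ ≈ 0.00 W/m²

cos h₀ = −tan(+76.1°) tan(-21.600°) = 1.5999 ≥ 1 ⇒ polar night, h₀ = 0 and Q̄ = 0.
Inverse-square distance factor (a/d)² = 1.0534² = 1.109652.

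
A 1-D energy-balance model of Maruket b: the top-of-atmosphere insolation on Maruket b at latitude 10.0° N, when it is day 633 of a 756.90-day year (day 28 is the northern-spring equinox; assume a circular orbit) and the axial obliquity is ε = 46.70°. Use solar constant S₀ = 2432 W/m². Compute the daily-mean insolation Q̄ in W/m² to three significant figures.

Q̄ ≈ 411 W/m²

Solar longitude: λ_s = 360° × (633 − 28)/756.90 = 287.753°.
sin δ = sin 46.70° × sin 287.753° = -0.69312, so δ = -43.877°.
cos H₀ = −tan(+10.0°) tan(-43.877°) = 0.1695, H₀ = 1.4004 rad.
Bracket: H₀ sin φ sin δ + cos φ cos δ sin H₀ = 1.4004×0.17365×-0.69312 + 0.98481×0.72082×0.98552 = -0.168553 + 0.699592 = 0.531039.
Q̄ = (S₀/π) × [bracket] = (2432/π) × 0.531039 = 411.1 W/m².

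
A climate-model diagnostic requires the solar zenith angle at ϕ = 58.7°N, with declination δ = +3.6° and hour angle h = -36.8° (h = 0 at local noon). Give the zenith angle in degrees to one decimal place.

cos θ_z = sin ϕ sin δ + cos ϕ cos δ cos h = 0.053652 + 0.415174 = 0.468826.
θ_z = arccos(0.468826) = 62.0°.

θ_z = 62.0°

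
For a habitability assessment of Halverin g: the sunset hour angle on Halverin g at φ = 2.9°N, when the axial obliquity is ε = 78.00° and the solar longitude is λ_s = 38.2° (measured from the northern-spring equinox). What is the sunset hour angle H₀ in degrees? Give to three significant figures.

H₀ = 92.2°

Solar declination: sin δ = sin ε · sin λ_s = sin 78.00° × sin 38.2° = 0.60489, so δ = +37.221°.
cos H₀ = −tan φ · tan δ = −tan(+2.9°) × tan(+37.221°) = -0.0385, so H₀ = 1.6093 rad = 92.21°.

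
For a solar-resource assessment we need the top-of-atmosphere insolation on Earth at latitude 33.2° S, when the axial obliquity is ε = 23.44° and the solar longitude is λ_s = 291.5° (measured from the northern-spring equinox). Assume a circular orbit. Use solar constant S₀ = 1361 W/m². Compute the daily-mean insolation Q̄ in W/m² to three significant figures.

Solar declination: sin δ = sin ε · sin λ_s = sin 23.44° × sin 291.5° = -0.37011, so δ = -21.722°.
cos H₀ = −tan(-33.2°) tan(-21.722°) = -0.2607, H₀ = 1.8345 rad.
Bracket: H₀ sin φ sin δ + cos φ cos δ sin H₀ = 1.8345×-0.54756×-0.37011 + 0.83676×0.92899×0.96542 = 0.371775 + 0.750461 = 1.122236.
Q̄ = (S₀/π) × [bracket] = (1361/π) × 1.122236 = 486.2 W/m².

Q̄ ≈ 486 W/m²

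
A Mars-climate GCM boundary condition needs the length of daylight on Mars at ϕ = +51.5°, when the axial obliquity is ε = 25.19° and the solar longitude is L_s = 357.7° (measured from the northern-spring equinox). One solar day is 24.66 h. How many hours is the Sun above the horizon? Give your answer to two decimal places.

Solar declination: sin δ = sin ε · sin L_s = sin 25.19° × sin 357.7° = -0.01708, so δ = -0.979°.
cos h₀ = −tan ϕ · tan δ = −tan(+51.5°) × tan(-0.979°) = 0.0215, so h₀ = 1.5493 rad = 88.77°.
Daylight = 2h₀/(2π) × 24.66 h = (1.5493/π) × 24.66 = 12.16 h.

12.16 h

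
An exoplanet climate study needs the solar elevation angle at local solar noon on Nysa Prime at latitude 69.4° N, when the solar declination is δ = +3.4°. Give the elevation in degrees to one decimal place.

At local noon the hour angle is zero, so the zenith angle equals |ϕ − δ| = |+69.4° − (+3.400°)| = 66.000°.
Elevation = 90° − 66.000° = 24.0°.

24.0°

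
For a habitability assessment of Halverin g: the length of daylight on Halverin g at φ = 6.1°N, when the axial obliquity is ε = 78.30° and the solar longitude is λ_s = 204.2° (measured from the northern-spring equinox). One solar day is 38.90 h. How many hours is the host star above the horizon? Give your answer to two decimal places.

18.87 h

Solar declination: sin δ = sin ε · sin λ_s = sin 78.30° × sin 204.2° = -0.40141, so δ = -23.666°.
cos H₀ = −tan φ · tan δ = −tan(+6.1°) × tan(-23.666°) = 0.0468, so H₀ = 1.5239 rad = 87.32°.
Daylight = 2H₀/(2π) × 38.90 h = (1.5239/π) × 38.90 = 18.87 h.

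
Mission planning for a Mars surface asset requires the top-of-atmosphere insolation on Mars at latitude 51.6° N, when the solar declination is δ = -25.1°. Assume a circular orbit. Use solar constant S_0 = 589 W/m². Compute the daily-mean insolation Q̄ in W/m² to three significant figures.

Q̄ ≈ 26.6 W/m²

cos h₀ = −tan(+51.6°) tan(-25.100°) = 0.5910, h₀ = 0.9385 rad.
Bracket: h₀ sin ϕ sin δ + cos ϕ cos δ sin h₀ = 0.9385×0.78369×-0.42420 + 0.62115×0.90557×0.80666 = -0.311996 + 0.453742 = 0.141746.
Q̄ = (S_0/π) × [bracket] = (589/π) × 0.141746 = 26.58 W/m².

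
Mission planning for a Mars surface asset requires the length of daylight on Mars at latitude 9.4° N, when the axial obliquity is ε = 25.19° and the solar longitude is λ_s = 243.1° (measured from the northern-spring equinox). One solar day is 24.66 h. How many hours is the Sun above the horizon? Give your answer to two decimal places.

11.80 h

Solar declination: sin δ = sin ε · sin λ_s = sin 25.19° × sin 243.1° = -0.37957, so δ = -22.307°.
cos H₀ = −tan φ · tan δ = −tan(+9.4°) × tan(-22.307°) = 0.0679, so H₀ = 1.5028 rad = 86.11°.
Daylight = 2H₀/(2π) × 24.66 h = (1.5028/π) × 24.66 = 11.80 h.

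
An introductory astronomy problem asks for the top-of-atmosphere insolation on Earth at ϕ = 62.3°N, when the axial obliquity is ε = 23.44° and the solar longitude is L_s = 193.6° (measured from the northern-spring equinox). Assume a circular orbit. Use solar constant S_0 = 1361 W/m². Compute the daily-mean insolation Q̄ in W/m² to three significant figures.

Q̄ ≈ 147 W/m²

Solar declination: sin δ = sin ε · sin L_s = sin 23.44° × sin 193.6° = -0.09354, so δ = -5.367°.
cos h₀ = −tan(+62.3°) tan(-5.367°) = 0.1789, h₀ = 1.3909 rad.
Bracket: h₀ sin ϕ sin δ + cos ϕ cos δ sin h₀ = 1.3909×0.88539×-0.09354 + 0.46484×0.99562×0.98386 = -0.115193 + 0.455334 = 0.340141.
Q̄ = (S_0/π) × [bracket] = (1361/π) × 0.340141 = 147.4 W/m².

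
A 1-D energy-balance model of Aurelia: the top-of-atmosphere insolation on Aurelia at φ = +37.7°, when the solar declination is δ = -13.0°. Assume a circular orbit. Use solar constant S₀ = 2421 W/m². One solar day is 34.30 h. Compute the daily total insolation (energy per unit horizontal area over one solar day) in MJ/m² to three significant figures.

cos H₀ = −tan(+37.7°) tan(-13.000°) = 0.1784, H₀ = 1.3914 rad.
Bracket: H₀ sin φ sin δ + cos φ cos δ sin H₀ = 1.3914×0.61153×-0.22495 + 0.79122×0.97437×0.98395 = -0.191406 + 0.758567 = 0.567161.
Q̄ = (S₀/π) × [bracket] = (2421/π) × 0.567161 = 437.07 W/m².
Daily total = Q̄ × 34.30 h × 3600 s/h = 437.07 × 34.30 × 3600 / 10⁶ = 53.97 MJ/m².

54.0 MJ/m²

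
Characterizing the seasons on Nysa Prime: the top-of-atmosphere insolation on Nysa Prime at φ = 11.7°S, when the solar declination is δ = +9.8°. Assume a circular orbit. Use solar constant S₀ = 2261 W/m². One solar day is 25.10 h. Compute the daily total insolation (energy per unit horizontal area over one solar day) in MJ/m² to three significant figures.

59.3 MJ/m²

cos H₀ = −tan(-11.7°) tan(+9.800°) = 0.0358, H₀ = 1.5350 rad.
Bracket: H₀ sin φ sin δ + cos φ cos δ sin H₀ = 1.5350×-0.20279×0.17021 + 0.97922×0.98541×0.99936 = -0.052983 + 0.964316 = 0.911333.
Q̄ = (S₀/π) × [bracket] = (2261/π) × 0.911333 = 655.89 W/m².
Daily total = Q̄ × 25.10 h × 3600 s/h = 655.89 × 25.10 × 3600 / 10⁶ = 59.27 MJ/m².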